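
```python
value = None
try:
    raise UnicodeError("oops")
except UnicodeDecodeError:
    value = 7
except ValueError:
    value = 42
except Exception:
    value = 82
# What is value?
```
42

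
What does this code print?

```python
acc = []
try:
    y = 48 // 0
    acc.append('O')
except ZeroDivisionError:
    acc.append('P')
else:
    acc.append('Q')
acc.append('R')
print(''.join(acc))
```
PR

else block skipped when exception is caught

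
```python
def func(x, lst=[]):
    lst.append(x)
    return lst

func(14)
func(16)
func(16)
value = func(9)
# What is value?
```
[14, 16, 16, 9]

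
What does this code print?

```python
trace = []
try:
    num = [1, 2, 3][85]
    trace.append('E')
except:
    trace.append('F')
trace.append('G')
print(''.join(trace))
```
FG

Exception raised in try, caught by bare except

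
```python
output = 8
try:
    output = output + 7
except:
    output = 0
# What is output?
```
15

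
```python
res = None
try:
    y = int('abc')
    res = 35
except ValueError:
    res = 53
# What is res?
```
53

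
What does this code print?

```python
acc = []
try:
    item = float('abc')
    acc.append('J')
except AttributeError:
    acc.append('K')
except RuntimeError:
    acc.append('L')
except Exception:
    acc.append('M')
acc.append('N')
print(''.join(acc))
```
MN

ValueError not specifically caught, falls to Exception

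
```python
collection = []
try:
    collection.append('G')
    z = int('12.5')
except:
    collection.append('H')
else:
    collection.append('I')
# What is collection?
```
['G', 'H']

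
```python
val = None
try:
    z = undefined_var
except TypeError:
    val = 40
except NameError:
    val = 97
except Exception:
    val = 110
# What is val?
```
97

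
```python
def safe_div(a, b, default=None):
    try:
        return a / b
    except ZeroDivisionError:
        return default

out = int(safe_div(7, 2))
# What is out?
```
3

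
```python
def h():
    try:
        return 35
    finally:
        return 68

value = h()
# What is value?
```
68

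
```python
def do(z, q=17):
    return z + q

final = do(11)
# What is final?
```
28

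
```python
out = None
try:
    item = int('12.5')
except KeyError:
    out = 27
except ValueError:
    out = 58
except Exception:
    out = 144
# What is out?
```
58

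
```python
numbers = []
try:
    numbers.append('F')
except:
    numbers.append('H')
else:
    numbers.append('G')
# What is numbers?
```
['F', 'G']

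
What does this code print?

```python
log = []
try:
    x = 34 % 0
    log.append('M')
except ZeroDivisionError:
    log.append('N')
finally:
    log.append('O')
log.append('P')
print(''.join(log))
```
NOP

finally always runs, even after exception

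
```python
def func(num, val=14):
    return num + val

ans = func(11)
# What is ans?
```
25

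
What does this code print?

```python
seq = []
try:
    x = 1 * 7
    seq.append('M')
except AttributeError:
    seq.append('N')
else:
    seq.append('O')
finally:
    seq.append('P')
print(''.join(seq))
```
MOP

else runs before finally when no exception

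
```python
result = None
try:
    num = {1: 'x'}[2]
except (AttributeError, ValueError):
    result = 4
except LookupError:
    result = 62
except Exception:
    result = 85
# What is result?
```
62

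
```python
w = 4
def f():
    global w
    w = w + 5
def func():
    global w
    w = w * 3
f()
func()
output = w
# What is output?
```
27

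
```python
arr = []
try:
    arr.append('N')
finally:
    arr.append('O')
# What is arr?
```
['N', 'O']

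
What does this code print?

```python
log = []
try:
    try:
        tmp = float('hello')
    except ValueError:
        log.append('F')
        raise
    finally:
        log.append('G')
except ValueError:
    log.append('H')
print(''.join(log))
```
FGH

finally runs before re-raised exception propagates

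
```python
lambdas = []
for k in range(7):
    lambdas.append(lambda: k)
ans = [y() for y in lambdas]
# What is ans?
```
[6, 6, 6, 6, 6, 6, 6]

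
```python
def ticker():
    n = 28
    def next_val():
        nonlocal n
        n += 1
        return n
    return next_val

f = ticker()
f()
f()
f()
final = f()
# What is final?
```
32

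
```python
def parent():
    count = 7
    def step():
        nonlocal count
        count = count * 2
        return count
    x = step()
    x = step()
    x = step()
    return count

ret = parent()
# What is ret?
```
56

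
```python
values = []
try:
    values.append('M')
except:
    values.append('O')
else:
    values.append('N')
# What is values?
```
['M', 'N']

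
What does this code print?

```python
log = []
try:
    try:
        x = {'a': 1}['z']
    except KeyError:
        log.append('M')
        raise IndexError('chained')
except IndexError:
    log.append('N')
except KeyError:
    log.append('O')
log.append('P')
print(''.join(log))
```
MNP

IndexError raised and caught, original KeyError not re-raised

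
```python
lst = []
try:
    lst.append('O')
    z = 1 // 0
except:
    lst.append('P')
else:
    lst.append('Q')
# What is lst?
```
['O', 'P']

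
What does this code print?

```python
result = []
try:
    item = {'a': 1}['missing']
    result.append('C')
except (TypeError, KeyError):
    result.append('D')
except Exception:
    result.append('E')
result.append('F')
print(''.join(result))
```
DF

KeyError matches tuple containing it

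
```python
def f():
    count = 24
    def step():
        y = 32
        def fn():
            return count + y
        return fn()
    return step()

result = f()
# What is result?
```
56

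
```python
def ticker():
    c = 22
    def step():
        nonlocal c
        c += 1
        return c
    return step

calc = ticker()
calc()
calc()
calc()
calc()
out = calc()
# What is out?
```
27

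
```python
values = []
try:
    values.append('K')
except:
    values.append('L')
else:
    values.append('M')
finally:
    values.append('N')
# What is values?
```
['K', 'M', 'N']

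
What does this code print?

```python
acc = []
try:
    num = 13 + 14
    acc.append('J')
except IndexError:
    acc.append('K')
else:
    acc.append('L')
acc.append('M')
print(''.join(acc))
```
JLM

else block runs when no exception occurs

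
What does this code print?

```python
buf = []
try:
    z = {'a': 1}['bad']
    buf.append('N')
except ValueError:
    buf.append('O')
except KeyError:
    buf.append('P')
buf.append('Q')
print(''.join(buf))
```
PQ

KeyError is caught by its specific handler, not ValueError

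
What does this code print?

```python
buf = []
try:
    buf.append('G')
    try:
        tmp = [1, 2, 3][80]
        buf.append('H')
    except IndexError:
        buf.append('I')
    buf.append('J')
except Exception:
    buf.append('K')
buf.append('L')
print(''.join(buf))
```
GIJL

Inner exception caught by inner handler, outer continues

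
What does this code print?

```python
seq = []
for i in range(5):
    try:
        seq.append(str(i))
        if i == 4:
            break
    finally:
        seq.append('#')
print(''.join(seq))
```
0#1#2#3#4#

finally runs even when breaking out of loop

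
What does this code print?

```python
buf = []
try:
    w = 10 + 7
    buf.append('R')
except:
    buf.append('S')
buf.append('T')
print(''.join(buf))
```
RT

No exception, try block completes normally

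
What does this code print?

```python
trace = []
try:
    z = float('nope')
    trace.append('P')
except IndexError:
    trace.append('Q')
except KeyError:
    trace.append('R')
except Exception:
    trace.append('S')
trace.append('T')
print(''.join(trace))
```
ST

ValueError not specifically caught, falls to Exception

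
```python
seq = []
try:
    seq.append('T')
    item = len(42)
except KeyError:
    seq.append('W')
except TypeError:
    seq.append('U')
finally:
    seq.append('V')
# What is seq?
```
['T', 'U', 'V']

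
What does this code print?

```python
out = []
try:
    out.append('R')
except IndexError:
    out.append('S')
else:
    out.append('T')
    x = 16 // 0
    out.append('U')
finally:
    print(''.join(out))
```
RT

Try succeeds, else appends 'T', ZeroDivisionError in else is uncaught, finally prints before exception propagates ('U' never appended)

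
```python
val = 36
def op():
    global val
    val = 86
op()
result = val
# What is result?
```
86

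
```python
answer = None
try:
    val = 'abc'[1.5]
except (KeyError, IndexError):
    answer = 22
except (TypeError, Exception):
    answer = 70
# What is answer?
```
70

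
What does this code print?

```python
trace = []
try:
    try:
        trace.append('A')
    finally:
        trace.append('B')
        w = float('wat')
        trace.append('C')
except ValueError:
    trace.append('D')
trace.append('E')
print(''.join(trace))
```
ABDE

Exception in inner finally caught by outer except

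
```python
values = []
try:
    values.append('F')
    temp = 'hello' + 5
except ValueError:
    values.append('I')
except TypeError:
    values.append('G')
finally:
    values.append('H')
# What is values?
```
['F', 'G', 'H']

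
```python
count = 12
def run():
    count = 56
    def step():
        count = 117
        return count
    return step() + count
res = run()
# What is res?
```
173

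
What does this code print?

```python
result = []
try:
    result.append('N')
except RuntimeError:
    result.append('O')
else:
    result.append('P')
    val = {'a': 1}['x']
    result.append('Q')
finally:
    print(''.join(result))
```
NP

Try succeeds, else appends 'P', KeyError in else is uncaught, finally prints before exception propagates ('Q' never appended)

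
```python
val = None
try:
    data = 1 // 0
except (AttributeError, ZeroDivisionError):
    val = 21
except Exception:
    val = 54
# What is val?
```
21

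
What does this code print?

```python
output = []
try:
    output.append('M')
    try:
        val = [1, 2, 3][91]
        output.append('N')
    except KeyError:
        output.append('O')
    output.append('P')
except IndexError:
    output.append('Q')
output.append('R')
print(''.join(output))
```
MQR

Inner handler doesn't match, propagates to outer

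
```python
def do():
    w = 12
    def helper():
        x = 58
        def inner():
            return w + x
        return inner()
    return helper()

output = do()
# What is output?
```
70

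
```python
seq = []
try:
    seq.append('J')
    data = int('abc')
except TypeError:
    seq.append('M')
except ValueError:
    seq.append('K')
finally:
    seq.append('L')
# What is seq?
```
['J', 'K', 'L']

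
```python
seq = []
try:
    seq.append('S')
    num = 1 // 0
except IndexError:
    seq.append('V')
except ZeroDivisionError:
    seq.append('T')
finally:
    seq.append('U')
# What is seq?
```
['S', 'T', 'U']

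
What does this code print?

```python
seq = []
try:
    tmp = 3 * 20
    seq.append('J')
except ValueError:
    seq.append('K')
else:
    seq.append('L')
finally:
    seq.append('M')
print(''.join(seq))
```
JLM

else runs before finally when no exception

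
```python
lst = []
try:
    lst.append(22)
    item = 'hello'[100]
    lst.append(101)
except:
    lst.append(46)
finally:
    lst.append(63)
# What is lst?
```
[22, 46, 63]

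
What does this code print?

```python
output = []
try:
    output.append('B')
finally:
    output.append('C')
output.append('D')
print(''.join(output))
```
BCD

try/finally without except, no exception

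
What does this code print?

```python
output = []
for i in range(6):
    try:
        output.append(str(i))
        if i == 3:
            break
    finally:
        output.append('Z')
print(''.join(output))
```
0Z1Z2Z3Z

finally runs even when breaking out of loop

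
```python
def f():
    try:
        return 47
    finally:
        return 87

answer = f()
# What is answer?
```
87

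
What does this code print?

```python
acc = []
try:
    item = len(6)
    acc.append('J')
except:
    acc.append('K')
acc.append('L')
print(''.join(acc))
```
KL

Exception raised in try, caught by bare except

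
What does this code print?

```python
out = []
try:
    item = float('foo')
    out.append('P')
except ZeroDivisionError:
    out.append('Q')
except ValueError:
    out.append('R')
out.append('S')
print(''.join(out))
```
RS

ValueError is caught by its specific handler, not ZeroDivisionError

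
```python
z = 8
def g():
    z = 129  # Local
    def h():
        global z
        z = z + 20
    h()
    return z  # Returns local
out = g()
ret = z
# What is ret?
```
28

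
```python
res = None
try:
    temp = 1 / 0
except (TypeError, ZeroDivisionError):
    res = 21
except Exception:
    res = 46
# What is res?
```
21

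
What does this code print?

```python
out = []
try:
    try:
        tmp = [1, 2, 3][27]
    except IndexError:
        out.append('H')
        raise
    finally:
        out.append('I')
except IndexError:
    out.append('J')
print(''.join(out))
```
HIJ

finally runs before re-raised exception propagates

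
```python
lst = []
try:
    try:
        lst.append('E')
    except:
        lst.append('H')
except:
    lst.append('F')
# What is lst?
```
['E']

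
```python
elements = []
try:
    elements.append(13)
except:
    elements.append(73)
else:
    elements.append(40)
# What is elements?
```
[13, 40]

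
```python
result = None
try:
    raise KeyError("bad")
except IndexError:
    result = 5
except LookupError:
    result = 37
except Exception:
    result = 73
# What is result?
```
37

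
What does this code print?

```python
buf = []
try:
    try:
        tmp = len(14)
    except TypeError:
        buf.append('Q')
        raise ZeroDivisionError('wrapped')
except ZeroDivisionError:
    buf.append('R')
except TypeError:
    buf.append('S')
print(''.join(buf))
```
QR

New ZeroDivisionError raised, caught by outer ZeroDivisionError handler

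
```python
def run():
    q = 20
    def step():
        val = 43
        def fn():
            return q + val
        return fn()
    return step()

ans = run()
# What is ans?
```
63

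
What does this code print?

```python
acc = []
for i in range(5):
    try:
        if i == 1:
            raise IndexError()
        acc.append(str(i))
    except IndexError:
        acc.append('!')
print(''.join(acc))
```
0!234

Exception on i=1 caught, loop continues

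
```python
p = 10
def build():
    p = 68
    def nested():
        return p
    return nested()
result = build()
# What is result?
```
68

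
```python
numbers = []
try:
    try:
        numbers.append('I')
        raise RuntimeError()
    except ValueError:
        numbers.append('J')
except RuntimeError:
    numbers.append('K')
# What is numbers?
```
['I', 'K']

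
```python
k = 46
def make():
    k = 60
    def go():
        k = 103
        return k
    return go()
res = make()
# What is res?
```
103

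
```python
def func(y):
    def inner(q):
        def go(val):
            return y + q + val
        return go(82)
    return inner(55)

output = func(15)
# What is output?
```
152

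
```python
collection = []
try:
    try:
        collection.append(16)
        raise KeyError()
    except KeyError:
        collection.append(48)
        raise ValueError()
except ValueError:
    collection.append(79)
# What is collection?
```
[16, 48, 79]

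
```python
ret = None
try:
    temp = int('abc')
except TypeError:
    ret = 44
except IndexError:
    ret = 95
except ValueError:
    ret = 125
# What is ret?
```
125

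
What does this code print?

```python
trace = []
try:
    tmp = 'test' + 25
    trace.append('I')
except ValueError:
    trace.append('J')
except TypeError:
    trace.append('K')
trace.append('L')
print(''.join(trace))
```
KL

TypeError is caught by its specific handler, not ValueError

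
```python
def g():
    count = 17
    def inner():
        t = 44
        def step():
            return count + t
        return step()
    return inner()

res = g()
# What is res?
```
61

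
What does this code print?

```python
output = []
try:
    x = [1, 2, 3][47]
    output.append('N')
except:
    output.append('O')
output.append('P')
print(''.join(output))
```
OP

Exception raised in try, caught by bare except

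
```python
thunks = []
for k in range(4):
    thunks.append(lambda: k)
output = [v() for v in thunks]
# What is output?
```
[3, 3, 3, 3]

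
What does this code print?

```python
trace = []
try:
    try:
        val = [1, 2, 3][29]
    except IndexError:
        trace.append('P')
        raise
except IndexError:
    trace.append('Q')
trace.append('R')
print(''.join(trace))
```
PQR

raise without argument re-raises current exception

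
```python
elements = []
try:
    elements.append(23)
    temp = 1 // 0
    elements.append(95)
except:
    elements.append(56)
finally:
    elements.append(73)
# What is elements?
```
[23, 56, 73]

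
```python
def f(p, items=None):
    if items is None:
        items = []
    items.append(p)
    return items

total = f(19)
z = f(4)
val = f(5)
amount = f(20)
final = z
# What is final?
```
[4]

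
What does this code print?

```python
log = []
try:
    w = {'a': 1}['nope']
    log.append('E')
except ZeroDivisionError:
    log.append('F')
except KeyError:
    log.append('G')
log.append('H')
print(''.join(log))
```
GH

KeyError is caught by its specific handler, not ZeroDivisionError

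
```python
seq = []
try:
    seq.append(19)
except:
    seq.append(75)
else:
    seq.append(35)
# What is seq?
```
[19, 35]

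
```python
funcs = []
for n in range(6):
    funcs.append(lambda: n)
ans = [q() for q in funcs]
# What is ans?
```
[5, 5, 5, 5, 5, 5]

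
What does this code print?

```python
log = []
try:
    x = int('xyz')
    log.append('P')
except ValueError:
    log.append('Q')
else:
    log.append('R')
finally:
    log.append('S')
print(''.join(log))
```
QS

Exception: except runs, else skipped, finally runs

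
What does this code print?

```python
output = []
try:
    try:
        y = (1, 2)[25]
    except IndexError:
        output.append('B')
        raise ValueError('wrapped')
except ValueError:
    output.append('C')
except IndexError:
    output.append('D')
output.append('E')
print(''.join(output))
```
BCE

ValueError raised and caught, original IndexError not re-raised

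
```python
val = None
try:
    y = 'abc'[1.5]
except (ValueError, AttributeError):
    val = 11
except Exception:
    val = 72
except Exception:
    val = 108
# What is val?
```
72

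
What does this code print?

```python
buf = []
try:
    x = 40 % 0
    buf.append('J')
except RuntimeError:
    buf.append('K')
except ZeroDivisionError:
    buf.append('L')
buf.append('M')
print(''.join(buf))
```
LM

ZeroDivisionError is caught by its specific handler, not RuntimeError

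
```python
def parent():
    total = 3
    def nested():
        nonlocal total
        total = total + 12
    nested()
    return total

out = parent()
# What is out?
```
15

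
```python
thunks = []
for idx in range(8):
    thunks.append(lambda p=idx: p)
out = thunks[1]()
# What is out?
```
1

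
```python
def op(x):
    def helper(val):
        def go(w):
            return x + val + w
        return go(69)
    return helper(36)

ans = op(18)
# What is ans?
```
123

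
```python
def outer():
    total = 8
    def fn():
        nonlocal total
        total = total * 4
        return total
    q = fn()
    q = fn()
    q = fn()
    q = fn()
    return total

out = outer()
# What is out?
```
2048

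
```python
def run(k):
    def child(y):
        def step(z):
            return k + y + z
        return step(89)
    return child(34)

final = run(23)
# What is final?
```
146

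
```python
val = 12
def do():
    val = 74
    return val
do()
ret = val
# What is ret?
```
12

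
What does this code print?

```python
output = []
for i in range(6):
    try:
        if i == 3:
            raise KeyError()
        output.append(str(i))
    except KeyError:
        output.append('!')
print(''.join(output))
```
012!45

Exception on i=3 caught, loop continues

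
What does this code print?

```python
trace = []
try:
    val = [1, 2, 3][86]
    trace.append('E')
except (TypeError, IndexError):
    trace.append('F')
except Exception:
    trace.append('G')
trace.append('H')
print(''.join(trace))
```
FH

IndexError matches tuple containing it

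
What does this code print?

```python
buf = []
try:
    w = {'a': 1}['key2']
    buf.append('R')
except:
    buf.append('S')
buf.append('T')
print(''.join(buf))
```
ST

Exception raised in try, caught by bare except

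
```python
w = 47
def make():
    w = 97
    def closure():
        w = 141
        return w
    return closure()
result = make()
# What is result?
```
141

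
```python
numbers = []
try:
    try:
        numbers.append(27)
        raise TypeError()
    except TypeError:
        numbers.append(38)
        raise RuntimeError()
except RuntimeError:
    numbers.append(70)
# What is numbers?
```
[27, 38, 70]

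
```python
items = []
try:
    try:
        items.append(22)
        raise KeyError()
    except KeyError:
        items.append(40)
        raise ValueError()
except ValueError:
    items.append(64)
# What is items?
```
[22, 40, 64]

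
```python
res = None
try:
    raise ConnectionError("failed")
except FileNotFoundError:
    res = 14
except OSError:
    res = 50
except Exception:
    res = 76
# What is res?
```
50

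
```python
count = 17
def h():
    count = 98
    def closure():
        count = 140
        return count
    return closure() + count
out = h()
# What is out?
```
238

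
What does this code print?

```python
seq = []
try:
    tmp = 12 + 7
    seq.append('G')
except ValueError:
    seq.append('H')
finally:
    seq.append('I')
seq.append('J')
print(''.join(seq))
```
GIJ

finally runs after normal execution too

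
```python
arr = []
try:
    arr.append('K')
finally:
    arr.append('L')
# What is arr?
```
['K', 'L']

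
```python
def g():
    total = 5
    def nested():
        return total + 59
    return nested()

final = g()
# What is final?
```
64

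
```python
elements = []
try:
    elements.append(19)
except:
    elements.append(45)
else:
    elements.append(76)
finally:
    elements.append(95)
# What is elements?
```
[19, 76, 95]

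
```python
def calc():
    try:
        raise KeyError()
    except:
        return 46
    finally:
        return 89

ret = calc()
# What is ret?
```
89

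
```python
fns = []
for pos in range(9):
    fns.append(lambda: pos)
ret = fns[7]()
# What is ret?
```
8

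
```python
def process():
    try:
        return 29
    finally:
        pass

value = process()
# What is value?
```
29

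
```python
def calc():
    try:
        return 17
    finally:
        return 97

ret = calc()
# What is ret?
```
97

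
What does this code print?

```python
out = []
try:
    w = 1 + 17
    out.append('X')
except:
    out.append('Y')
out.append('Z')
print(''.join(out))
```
XZ

No exception, try block completes normally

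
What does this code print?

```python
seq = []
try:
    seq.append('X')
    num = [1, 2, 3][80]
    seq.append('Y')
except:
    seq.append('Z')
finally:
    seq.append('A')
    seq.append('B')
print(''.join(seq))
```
XZAB

Code before exception runs, then except, then all of finally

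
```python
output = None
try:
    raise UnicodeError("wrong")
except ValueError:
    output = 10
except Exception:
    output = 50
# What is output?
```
10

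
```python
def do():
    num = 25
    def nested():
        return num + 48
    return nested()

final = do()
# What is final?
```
73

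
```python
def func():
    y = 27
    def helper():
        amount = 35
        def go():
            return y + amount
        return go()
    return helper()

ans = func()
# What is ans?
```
62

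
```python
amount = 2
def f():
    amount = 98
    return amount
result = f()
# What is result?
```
98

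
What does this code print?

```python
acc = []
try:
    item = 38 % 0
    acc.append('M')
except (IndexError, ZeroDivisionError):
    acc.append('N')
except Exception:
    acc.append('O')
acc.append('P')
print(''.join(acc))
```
NP

ZeroDivisionError matches tuple containing it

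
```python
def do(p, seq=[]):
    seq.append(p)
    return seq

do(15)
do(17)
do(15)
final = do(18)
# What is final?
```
[15, 17, 15, 18]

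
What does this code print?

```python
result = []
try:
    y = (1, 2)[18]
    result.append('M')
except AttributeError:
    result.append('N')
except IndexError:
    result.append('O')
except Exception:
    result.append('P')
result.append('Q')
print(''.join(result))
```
OQ

IndexError matches before generic Exception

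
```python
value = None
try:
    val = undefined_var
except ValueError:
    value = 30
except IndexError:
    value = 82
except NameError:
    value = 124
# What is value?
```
124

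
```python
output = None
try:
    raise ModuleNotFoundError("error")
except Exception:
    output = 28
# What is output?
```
28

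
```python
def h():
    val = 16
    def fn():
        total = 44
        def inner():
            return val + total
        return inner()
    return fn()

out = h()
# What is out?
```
60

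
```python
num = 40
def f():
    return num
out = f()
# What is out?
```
40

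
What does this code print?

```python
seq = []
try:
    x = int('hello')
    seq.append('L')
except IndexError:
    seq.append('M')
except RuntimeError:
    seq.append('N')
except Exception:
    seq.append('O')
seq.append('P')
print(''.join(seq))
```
OP

ValueError not specifically caught, falls to Exception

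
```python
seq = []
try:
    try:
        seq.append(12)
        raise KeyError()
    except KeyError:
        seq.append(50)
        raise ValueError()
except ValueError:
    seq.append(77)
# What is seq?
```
[12, 50, 77]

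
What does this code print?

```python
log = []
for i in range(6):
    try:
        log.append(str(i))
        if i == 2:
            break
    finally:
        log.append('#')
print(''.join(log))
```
0#1#2#

finally runs even when breaking out of loop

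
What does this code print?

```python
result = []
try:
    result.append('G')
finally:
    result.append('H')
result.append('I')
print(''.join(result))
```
GHI

try/finally without except, no exception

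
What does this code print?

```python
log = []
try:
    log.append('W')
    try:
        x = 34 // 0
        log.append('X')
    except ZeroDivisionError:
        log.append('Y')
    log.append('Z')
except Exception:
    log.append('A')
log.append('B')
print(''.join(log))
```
WYZB

Inner exception caught by inner handler, outer continues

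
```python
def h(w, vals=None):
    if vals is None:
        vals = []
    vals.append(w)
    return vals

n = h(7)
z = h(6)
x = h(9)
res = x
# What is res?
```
[9]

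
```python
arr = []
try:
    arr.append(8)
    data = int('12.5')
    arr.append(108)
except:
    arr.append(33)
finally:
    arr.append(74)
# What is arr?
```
[8, 33, 74]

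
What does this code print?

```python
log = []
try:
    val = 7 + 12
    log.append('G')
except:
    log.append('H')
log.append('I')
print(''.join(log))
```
GI

No exception, try block completes normally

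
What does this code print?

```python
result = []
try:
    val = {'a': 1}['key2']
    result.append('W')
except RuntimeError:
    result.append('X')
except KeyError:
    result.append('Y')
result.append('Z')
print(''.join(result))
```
YZ

KeyError is caught by its specific handler, not RuntimeError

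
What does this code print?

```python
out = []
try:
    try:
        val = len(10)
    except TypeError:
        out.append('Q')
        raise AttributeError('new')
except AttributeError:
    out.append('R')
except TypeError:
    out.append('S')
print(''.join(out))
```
QR

New AttributeError raised, caught by outer AttributeError handler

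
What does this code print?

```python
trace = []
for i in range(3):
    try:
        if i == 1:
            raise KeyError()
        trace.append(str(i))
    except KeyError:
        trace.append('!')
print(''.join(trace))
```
0!2

Exception on i=1 caught, loop continues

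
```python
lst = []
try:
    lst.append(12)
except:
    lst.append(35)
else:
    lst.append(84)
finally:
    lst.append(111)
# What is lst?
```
[12, 84, 111]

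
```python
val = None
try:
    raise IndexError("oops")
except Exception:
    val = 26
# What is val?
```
26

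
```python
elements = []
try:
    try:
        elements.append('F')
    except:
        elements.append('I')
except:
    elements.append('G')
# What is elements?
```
['F']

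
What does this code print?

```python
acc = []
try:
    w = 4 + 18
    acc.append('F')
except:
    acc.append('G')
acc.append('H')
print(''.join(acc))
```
FH

No exception, try block completes normally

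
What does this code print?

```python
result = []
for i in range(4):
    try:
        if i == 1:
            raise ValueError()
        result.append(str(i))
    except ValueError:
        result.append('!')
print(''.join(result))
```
0!23

Exception on i=1 caught, loop continues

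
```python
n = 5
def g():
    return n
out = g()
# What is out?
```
5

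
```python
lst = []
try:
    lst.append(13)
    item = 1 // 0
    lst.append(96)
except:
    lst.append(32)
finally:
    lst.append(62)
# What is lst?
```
[13, 32, 62]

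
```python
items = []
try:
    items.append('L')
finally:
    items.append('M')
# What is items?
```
['L', 'M']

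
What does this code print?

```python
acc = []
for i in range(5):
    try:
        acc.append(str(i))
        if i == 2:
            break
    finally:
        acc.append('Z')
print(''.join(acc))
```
0Z1Z2Z

finally runs even when breaking out of loop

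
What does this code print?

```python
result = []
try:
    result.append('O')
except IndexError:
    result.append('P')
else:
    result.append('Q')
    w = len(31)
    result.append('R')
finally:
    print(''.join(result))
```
OQ

Try succeeds, else appends 'Q', TypeError in else is uncaught, finally prints before exception propagates ('R' never appended)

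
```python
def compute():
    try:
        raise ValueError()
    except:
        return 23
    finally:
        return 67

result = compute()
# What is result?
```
67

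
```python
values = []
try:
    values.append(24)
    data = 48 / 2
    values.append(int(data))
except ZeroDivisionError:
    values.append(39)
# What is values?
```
[24, 24]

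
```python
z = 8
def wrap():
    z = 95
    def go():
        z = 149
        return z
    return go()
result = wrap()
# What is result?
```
149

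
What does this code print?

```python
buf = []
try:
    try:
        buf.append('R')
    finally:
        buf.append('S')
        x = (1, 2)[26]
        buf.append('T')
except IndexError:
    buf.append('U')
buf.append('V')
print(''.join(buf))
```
RSUV

Exception in inner finally caught by outer except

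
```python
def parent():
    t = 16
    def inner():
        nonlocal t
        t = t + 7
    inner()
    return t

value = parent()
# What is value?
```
23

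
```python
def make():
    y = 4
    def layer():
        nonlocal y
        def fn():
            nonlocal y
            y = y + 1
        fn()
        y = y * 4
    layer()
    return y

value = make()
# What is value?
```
20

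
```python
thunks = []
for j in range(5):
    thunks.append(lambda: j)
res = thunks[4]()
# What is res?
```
4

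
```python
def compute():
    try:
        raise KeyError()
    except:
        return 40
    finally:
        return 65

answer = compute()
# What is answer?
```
65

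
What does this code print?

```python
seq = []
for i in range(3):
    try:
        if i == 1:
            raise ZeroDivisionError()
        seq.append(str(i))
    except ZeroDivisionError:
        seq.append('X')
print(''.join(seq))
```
0X2

Exception on i=1 caught, loop continues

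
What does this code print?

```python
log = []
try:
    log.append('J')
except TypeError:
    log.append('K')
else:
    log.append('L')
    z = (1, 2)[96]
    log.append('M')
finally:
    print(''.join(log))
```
JL

Try succeeds, else appends 'L', IndexError in else is uncaught, finally prints before exception propagates ('M' never appended)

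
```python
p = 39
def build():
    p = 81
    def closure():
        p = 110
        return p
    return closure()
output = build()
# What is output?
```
110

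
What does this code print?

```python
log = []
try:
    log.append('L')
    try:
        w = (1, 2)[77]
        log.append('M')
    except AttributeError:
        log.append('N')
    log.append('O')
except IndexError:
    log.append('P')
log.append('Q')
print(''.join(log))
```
LPQ

Inner handler doesn't match, propagates to outer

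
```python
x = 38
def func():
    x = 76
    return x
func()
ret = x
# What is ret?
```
38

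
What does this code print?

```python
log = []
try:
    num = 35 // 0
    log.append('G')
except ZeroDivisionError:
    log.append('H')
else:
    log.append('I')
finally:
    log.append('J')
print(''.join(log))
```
HJ

Exception: except runs, else skipped, finally runs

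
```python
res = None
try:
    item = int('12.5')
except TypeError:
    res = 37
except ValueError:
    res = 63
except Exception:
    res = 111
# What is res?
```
63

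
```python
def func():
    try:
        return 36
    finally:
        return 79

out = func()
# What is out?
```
79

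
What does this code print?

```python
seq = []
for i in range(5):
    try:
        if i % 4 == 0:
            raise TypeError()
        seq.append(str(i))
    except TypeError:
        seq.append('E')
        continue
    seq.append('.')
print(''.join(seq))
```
E1.2.3.E

continue in except skips rest of loop body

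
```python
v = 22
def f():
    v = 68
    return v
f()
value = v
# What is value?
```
22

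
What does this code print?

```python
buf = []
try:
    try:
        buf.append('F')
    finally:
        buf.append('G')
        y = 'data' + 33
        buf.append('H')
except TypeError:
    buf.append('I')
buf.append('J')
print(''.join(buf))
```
FGIJ

Exception in inner finally caught by outer except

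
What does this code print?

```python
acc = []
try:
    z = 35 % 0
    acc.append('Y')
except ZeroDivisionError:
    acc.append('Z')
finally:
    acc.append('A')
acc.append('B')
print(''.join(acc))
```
ZAB

finally always runs, even after exception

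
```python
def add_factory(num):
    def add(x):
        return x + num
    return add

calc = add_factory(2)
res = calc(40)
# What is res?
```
42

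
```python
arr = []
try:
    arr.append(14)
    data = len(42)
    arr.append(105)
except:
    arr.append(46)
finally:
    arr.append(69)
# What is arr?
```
[14, 46, 69]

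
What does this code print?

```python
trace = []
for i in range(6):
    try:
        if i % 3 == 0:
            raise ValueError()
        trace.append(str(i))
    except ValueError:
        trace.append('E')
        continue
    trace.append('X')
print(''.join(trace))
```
E1X2XE4X5X

continue in except skips rest of loop body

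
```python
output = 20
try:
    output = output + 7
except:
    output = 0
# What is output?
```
27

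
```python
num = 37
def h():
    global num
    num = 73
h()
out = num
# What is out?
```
73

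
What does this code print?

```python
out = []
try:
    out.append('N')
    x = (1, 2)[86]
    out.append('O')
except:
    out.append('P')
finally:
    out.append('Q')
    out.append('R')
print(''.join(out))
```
NPQR

Code before exception runs, then except, then all of finally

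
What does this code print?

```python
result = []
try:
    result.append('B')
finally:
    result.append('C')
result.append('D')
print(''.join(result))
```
BCD

try/finally without except, no exception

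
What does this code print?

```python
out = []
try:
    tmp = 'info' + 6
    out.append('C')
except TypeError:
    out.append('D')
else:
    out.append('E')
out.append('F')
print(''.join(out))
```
DF

else block skipped when exception is caught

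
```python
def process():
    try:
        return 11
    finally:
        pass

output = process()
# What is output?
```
11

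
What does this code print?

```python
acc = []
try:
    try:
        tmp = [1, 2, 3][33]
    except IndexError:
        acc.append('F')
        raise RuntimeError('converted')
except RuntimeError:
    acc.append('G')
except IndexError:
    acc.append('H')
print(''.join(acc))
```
FG

New RuntimeError raised, caught by outer RuntimeError handler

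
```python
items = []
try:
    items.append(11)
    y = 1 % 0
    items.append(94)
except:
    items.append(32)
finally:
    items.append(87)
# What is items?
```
[11, 32, 87]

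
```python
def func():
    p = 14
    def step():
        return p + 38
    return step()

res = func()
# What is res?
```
52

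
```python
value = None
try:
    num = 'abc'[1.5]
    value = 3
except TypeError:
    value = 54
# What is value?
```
54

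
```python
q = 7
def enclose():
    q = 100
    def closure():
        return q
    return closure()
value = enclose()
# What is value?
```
100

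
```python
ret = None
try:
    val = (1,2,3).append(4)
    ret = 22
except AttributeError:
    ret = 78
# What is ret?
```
78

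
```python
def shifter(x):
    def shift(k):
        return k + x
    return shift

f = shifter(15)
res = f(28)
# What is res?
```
43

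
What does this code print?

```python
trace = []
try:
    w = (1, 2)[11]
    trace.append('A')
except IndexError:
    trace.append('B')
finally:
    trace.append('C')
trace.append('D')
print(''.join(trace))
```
BCD

finally always runs, even after exception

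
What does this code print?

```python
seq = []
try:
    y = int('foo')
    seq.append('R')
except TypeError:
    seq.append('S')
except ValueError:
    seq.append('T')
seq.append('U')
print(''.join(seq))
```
TU

ValueError is caught by its specific handler, not TypeError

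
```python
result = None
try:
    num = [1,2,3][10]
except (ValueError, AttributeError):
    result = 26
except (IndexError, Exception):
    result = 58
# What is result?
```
58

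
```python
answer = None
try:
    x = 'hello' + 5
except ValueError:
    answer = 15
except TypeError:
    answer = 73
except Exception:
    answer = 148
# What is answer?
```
73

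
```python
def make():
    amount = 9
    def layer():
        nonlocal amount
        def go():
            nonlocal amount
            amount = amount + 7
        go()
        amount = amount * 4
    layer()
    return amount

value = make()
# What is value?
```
64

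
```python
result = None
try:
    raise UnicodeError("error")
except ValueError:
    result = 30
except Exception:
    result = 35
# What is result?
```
30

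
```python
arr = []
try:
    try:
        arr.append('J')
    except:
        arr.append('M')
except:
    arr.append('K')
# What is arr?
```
['J']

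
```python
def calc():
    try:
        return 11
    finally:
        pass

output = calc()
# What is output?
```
11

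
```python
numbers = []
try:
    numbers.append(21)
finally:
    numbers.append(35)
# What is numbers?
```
[21, 35]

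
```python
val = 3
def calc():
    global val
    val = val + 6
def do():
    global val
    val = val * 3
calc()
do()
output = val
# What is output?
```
27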